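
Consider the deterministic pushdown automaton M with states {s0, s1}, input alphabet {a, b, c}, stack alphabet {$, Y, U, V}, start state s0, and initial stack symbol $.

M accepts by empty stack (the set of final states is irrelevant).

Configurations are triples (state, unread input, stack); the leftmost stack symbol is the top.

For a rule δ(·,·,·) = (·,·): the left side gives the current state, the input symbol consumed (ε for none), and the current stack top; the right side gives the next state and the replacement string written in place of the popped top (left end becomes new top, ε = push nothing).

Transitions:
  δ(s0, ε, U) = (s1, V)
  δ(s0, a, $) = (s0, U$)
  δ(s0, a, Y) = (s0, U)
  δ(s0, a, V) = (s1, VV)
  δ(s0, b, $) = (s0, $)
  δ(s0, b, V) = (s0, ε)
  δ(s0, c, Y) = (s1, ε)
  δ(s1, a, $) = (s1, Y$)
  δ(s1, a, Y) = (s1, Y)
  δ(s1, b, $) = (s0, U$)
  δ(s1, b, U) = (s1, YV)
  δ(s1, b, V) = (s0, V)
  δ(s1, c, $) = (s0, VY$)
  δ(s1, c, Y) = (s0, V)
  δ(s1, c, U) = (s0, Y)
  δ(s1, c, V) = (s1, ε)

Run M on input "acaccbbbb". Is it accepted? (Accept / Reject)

(s0, acaccbbbb, $)
  read a, top $: go to s0, push U$ → (s0, caccbbbb, U$)
  ε-move, top U: go to s1, push V → (s1, caccbbbb, V$)
  read c, top V: go to s1, push ε → (s1, accbbbb, $)
  read a, top $: go to s1, push Y$ → (s1, ccbbbb, Y$)
  read c, top Y: go to s0, push V → (s0, cbbbb, V$)
No transition applies at (s0, cbbbb, V$); input not fully consumed.

Reject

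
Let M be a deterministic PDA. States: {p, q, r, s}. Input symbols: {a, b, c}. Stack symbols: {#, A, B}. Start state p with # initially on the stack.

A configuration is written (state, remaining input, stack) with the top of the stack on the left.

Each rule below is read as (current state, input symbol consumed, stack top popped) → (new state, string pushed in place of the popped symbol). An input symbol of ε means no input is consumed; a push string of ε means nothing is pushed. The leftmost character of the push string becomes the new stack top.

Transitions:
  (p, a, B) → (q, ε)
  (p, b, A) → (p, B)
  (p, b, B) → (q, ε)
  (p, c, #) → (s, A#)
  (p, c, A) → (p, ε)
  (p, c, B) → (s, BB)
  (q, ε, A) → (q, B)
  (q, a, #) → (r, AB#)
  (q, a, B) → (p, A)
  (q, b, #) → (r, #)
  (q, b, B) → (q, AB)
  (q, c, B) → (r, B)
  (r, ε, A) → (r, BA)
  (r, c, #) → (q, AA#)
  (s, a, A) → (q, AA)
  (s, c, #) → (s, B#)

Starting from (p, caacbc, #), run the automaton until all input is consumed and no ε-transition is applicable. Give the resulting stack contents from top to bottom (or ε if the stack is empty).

BB#

(p, caacbc, #)
  read c, top #: go to s, push A# → (s, aacbc, A#)
  read a, top A: go to q, push AA → (q, acbc, AA#)
  ε-move, top A: go to q, push B → (q, acbc, BA#)
  read a, top B: go to p, push A → (p, cbc, AA#)
  read c, top A: go to p, push ε → (p, bc, A#)
  read b, top A: go to p, push B → (p, c, B#)
  read c, top B: go to s, push BB → (s, ε, BB#)
All input consumed in state s with stack BB#.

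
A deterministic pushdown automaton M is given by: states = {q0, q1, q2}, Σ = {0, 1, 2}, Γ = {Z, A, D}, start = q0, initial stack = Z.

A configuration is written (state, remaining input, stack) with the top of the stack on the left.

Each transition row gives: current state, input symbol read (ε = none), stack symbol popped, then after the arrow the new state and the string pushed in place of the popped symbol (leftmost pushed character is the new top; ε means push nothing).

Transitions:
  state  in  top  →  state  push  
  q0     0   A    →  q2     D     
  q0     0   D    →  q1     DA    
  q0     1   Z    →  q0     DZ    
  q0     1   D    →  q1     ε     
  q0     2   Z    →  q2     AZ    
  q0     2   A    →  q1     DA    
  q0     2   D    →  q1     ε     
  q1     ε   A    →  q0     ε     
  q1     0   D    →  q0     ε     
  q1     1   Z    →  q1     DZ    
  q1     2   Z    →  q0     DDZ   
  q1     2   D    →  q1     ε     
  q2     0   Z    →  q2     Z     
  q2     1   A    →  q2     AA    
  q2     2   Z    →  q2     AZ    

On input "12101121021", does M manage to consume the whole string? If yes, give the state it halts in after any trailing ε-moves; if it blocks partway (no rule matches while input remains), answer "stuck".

(q0, 12101121021, Z) ⊢ (q0, 2101121021, DZ) ⊢ (q1, 101121021, Z) ⊢ (q1, 01121021, DZ) ⊢ (q0, 1121021, Z) ⊢ (q0, 121021, DZ) ⊢ (q1, 21021, Z) ⊢ (q0, 1021, DDZ) ⊢ (q1, 021, DZ) ⊢ (q0, 21, Z) ⊢ (q2, 1, AZ) ⊢ (q2, ε, AAZ)
All input consumed; M is in state q2.

q2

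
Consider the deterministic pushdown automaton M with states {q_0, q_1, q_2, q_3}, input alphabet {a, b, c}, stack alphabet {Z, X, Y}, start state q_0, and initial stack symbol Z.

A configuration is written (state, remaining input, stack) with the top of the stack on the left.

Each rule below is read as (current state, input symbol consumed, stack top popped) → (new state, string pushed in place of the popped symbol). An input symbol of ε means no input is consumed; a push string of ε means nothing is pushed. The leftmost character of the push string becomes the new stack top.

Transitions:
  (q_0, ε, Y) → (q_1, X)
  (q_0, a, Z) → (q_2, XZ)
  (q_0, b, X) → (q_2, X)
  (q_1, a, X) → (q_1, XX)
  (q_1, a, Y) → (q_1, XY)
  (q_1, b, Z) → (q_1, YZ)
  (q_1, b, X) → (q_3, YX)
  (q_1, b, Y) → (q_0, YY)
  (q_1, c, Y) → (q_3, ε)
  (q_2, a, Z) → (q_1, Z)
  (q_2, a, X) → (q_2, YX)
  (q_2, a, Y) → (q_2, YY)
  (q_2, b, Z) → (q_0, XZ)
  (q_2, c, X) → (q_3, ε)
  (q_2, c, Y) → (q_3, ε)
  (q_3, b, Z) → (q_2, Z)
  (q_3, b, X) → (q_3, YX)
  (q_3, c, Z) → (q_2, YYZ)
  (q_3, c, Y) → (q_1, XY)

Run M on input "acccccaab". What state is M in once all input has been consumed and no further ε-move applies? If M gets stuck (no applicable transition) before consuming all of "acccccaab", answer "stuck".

(q_0, acccccaab, Z)
  read a, top Z: go to q_2, push XZ → (q_2, cccccaab, XZ)
  read c, top X: go to q_3, push ε → (q_3, ccccaab, Z)
  read c, top Z: go to q_2, push YYZ → (q_2, cccaab, YYZ)
  read c, top Y: go to q_3, push ε → (q_3, ccaab, YZ)
  read c, top Y: go to q_1, push XY → (q_1, caab, XYZ)
No transition for (q_1, c, top X); M blocks with input caab remaining.

stuck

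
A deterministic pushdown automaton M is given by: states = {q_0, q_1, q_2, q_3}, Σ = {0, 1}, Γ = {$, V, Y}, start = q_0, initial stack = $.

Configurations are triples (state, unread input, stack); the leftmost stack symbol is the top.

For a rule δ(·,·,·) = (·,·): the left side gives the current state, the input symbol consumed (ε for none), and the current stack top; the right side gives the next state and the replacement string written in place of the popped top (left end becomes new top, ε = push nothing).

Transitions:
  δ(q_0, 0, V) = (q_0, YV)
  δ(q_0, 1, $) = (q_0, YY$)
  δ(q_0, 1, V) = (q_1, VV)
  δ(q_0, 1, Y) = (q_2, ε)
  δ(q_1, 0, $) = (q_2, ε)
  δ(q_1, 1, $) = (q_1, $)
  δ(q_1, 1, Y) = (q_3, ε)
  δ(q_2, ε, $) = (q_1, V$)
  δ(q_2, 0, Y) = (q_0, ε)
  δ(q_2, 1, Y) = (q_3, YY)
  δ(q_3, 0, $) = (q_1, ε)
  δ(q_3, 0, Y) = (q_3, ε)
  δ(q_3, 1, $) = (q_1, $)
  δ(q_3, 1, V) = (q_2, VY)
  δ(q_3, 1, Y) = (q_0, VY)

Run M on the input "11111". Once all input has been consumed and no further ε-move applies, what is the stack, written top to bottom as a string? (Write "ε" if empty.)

(q_0, 11111, $)
  read 1, top $: go to q_0, push YY$ → (q_0, 1111, YY$)
  read 1, top Y: go to q_2, push ε → (q_2, 111, Y$)
  read 1, top Y: go to q_3, push YY → (q_3, 11, YY$)
  read 1, top Y: go to q_0, push VY → (q_0, 1, VYY$)
  read 1, top V: go to q_1, push VV → (q_1, ε, VVYY$)
All input consumed in state q_1 with stack VVYY$.

VVYY$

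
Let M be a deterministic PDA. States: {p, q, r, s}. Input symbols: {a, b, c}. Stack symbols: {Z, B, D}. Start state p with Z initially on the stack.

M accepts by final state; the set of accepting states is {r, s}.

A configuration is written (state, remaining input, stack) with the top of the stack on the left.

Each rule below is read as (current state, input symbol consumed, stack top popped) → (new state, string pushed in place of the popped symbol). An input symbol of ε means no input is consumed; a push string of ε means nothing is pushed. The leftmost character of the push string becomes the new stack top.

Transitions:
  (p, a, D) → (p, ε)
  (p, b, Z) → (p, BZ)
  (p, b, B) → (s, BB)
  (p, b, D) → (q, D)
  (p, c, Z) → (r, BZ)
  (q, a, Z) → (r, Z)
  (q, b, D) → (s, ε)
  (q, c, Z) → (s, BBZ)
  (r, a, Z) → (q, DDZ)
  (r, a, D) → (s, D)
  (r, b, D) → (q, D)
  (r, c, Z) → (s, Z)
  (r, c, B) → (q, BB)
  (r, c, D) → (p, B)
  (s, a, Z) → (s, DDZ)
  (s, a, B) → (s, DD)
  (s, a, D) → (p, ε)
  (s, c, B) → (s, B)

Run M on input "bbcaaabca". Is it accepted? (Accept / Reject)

Accept

(p, bbcaaabca, Z)
  read b, top Z: go to p, push BZ → (p, bcaaabca, BZ)
  read b, top B: go to s, push BB → (s, caaabca, BBZ)
  read c, top B: go to s, push B → (s, aaabca, BBZ)
  read a, top B: go to s, push DD → (s, aabca, DDBZ)
  read a, top D: go to p, push ε → (p, abca, DBZ)
  read a, top D: go to p, push ε → (p, bca, BZ)
  read b, top B: go to s, push BB → (s, ca, BBZ)
  read c, top B: go to s, push B → (s, a, BBZ)
  read a, top B: go to s, push DD → (s, ε, DDBZ)
All input consumed; state s ∈ F.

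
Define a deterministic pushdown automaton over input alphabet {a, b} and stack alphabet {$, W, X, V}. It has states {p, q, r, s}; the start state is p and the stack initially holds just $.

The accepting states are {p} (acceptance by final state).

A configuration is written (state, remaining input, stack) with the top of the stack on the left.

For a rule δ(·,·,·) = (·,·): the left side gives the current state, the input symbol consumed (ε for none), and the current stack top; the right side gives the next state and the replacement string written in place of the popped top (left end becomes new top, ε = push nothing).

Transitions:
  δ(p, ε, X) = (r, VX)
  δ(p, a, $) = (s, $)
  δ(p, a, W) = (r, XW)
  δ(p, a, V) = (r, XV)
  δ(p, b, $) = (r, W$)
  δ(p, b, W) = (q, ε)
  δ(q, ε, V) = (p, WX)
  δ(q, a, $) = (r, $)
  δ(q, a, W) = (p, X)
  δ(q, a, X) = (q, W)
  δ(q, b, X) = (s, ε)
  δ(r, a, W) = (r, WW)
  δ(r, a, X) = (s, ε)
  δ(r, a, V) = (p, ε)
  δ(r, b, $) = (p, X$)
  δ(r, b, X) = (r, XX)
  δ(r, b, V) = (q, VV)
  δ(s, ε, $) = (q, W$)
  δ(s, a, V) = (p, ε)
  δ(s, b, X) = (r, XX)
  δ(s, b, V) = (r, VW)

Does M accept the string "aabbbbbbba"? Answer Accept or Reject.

Accept

(p, aabbbbbbba, $)
  read a, top $: go to s, push $ → (s, abbbbbbba, $)
  ε-move, top $: go to q, push W$ → (q, abbbbbbba, W$)
  read a, top W: go to p, push X → (p, bbbbbbba, X$)
  ε-move, top X: go to r, push VX → (r, bbbbbbba, VX$)
  read b, top V: go to q, push VV → (q, bbbbbba, VVX$)
  ε-move, top V: go to p, push WX → (p, bbbbbba, WXVX$)
  read b, top W: go to q, push ε → (q, bbbbba, XVX$)
  read b, top X: go to s, push ε → (s, bbbba, VX$)
  read b, top V: go to r, push VW → (r, bbba, VWX$)
  read b, top V: go to q, push VV → (q, bba, VVWX$)
  ε-move, top V: go to p, push WX → (p, bba, WXVWX$)
  read b, top W: go to q, push ε → (q, ba, XVWX$)
  read b, top X: go to s, push ε → (s, a, VWX$)
  read a, top V: go to p, push ε → (p, ε, WX$)
All input consumed; state p ∈ F.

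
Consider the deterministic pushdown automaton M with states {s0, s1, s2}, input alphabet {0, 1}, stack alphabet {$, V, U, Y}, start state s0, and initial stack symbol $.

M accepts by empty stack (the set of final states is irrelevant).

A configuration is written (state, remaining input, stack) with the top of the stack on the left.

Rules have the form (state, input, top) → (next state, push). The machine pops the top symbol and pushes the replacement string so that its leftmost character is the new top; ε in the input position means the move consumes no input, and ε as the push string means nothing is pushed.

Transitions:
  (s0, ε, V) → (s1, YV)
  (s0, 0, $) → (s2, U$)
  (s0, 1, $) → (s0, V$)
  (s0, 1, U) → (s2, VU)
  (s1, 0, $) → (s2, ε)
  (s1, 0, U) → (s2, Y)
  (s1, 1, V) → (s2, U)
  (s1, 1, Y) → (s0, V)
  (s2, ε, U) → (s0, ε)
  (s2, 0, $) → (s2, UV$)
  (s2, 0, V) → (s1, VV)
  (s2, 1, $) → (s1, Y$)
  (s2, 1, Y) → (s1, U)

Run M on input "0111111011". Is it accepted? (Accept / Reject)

Reject

(s0, 0111111011, $)
  read 0, top $: go to s2, push U$ → (s2, 111111011, U$)
  ε-move, top U: go to s0, push ε → (s0, 111111011, $)
  read 1, top $: go to s0, push V$ → (s0, 11111011, V$)
  ε-move, top V: go to s1, push YV → (s1, 11111011, YV$)
  read 1, top Y: go to s0, push V → (s0, 1111011, VV$)
  ε-move, top V: go to s1, push YV → (s1, 1111011, YVV$)
  read 1, top Y: go to s0, push V → (s0, 111011, VVV$)
  ε-move, top V: go to s1, push YV → (s1, 111011, YVVV$)
  read 1, top Y: go to s0, push V → (s0, 11011, VVVV$)
  ε-move, top V: go to s1, push YV → (s1, 11011, YVVVV$)
  read 1, top Y: go to s0, push V → (s0, 1011, VVVVV$)
  ε-move, top V: go to s1, push YV → (s1, 1011, YVVVVV$)
  read 1, top Y: go to s0, push V → (s0, 011, VVVVVV$)
  ε-move, top V: go to s1, push YV → (s1, 011, YVVVVVV$)
No transition applies at (s1, 011, YVVVVVV$); input not fully consumed.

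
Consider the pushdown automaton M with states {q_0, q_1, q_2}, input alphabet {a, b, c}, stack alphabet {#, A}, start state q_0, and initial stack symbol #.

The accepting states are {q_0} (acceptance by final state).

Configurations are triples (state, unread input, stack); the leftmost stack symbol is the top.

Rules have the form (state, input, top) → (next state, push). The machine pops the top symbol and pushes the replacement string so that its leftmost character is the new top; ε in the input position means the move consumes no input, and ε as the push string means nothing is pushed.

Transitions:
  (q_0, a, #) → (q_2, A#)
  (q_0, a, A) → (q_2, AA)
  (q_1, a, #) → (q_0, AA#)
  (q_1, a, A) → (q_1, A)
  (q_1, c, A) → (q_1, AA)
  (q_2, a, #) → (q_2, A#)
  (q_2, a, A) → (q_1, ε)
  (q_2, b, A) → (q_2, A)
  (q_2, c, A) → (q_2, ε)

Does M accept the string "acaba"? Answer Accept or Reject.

Reject

No computation consumes all input and reaches a final state.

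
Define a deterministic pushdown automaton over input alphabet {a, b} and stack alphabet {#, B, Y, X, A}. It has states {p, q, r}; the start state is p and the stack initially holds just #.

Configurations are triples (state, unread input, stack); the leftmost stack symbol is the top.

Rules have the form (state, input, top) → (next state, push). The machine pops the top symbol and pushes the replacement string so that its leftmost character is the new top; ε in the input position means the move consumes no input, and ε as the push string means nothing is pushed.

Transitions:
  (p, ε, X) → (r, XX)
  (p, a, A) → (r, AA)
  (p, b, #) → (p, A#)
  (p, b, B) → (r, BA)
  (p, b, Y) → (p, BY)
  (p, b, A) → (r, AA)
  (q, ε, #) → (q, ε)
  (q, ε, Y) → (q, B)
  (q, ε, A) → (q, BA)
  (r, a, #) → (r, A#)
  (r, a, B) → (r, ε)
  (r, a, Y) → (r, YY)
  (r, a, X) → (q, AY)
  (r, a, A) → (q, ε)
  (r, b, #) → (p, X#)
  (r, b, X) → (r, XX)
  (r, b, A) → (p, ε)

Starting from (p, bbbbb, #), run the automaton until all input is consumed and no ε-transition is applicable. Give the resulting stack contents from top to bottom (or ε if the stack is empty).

(p, bbbbb, #)
  read b, top #: go to p, push A# → (p, bbbb, A#)
  read b, top A: go to r, push AA → (r, bbb, AA#)
  read b, top A: go to p, push ε → (p, bb, A#)
  read b, top A: go to r, push AA → (r, b, AA#)
  read b, top A: go to p, push ε → (p, ε, A#)
All input consumed in state p with stack A#.

A#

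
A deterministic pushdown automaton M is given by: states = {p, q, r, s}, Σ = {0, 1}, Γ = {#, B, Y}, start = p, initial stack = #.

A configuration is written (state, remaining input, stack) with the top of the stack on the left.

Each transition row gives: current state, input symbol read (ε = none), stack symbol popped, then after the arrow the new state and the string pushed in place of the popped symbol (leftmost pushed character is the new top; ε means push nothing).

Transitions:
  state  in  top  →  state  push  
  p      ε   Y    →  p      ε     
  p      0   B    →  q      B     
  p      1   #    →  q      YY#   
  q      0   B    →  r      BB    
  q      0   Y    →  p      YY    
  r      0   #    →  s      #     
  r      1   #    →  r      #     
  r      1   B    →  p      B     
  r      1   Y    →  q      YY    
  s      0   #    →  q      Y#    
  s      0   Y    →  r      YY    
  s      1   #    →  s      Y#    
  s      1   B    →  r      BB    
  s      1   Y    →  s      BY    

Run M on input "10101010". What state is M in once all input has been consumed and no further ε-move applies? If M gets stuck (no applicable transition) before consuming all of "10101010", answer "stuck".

p

(p, 10101010, #) ⊢ (q, 0101010, YY#) ⊢ (p, 101010, YYY#) ⊢ (p, 101010, YY#) ⊢ (p, 101010, Y#) ⊢ (p, 101010, #) ⊢ (q, 01010, YY#) ⊢ (p, 1010, YYY#) ⊢ (p, 1010, YY#) ⊢ (p, 1010, Y#) ⊢ (p, 1010, #) ⊢ (q, 010, YY#) ⊢ (p, 10, YYY#) ⊢ (p, 10, YY#) ⊢ (p, 10, Y#) ⊢ (p, 10, #) ⊢ (q, 0, YY#) ⊢ (p, ε, YYY#) ⊢ (p, ε, YY#) ⊢ (p, ε, Y#) ⊢ (p, ε, #)
All input consumed; M is in state p.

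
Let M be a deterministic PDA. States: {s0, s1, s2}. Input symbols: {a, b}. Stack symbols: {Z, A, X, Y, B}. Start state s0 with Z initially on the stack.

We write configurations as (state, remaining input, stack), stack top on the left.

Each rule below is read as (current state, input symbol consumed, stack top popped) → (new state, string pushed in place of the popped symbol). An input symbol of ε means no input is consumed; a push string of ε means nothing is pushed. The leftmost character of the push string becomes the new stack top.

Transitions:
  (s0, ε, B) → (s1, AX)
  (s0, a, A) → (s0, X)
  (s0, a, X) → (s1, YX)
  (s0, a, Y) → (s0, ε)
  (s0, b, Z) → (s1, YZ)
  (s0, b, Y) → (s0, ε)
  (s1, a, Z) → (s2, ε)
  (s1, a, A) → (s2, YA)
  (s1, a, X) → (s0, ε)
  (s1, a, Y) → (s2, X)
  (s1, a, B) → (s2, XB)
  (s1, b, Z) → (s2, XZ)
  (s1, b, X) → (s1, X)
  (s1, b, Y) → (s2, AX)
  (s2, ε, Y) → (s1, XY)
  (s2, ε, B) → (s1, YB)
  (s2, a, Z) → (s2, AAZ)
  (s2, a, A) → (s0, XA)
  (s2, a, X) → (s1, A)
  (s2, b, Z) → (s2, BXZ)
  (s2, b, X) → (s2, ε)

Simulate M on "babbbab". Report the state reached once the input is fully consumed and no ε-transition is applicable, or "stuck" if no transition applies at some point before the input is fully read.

(s0, babbbab, Z)
  read b, top Z: go to s1, push YZ → (s1, abbbab, YZ)
  read a, top Y: go to s2, push X → (s2, bbbab, XZ)
  read b, top X: go to s2, push ε → (s2, bbab, Z)
  read b, top Z: go to s2, push BXZ → (s2, bab, BXZ)
  ε-move, top B: go to s1, push YB → (s1, bab, YBXZ)
  read b, top Y: go to s2, push AX → (s2, ab, AXBXZ)
  read a, top A: go to s0, push XA → (s0, b, XAXBXZ)
No transition for (s0, b, top X); M blocks with input b remaining.

stuck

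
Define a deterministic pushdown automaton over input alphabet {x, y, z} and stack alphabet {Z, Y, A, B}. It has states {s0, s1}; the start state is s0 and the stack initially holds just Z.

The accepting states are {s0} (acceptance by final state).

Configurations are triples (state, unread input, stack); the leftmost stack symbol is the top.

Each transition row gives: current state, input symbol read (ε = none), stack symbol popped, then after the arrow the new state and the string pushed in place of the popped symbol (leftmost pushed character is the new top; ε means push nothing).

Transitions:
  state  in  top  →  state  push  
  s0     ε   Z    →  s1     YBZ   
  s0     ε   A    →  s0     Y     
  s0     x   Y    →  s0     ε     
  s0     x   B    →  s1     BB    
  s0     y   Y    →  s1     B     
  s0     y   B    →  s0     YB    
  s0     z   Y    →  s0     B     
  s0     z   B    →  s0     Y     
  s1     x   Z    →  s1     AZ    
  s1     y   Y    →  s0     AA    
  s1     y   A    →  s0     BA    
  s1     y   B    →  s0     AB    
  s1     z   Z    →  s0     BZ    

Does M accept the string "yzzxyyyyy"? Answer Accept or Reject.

(s0, yzzxyyyyy, Z)
  ε-move, top Z: go to s1, push YBZ → (s1, yzzxyyyyy, YBZ)
  read y, top Y: go to s0, push AA → (s0, zzxyyyyy, AABZ)
  ε-move, top A: go to s0, push Y → (s0, zzxyyyyy, YABZ)
  read z, top Y: go to s0, push B → (s0, zxyyyyy, BABZ)
  read z, top B: go to s0, push Y → (s0, xyyyyy, YABZ)
  read x, top Y: go to s0, push ε → (s0, yyyyy, ABZ)
  ε-move, top A: go to s0, push Y → (s0, yyyyy, YBZ)
  read y, top Y: go to s1, push B → (s1, yyyy, BBZ)
  read y, top B: go to s0, push AB → (s0, yyy, ABBZ)
  ε-move, top A: go to s0, push Y → (s0, yyy, YBBZ)
  read y, top Y: go to s1, push B → (s1, yy, BBBZ)
  read y, top B: go to s0, push AB → (s0, y, ABBBZ)
  ε-move, top A: go to s0, push Y → (s0, y, YBBBZ)
  read y, top Y: go to s1, push B → (s1, ε, BBBBZ)
All input consumed; state s1 ∉ F and no further ε-move applies.

Reject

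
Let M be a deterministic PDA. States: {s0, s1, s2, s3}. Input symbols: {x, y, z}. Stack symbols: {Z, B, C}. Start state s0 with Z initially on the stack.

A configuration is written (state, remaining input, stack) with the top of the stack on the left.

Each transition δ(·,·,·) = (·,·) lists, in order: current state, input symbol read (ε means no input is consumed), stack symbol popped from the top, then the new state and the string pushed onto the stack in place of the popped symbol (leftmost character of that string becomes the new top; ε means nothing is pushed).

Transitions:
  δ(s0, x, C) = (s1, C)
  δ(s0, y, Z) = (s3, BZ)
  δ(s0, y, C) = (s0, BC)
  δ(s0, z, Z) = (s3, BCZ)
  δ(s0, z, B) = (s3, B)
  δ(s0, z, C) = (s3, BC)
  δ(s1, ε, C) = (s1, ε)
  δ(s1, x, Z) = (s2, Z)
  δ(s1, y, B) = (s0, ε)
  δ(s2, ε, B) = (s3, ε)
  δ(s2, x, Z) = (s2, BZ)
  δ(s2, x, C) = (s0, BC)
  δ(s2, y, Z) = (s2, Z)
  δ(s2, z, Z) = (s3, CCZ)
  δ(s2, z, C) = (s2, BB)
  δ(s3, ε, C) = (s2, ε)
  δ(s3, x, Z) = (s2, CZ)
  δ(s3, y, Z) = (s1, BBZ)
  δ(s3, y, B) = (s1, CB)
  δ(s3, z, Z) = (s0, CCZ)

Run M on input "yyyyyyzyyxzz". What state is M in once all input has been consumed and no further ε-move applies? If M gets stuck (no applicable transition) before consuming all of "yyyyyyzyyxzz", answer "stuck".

(s0, yyyyyyzyyxzz, Z)
  read y, top Z: go to s3, push BZ → (s3, yyyyyzyyxzz, BZ)
  read y, top B: go to s1, push CB → (s1, yyyyzyyxzz, CBZ)
  ε-move, top C: go to s1, push ε → (s1, yyyyzyyxzz, BZ)
  read y, top B: go to s0, push ε → (s0, yyyzyyxzz, Z)
  read y, top Z: go to s3, push BZ → (s3, yyzyyxzz, BZ)
  read y, top B: go to s1, push CB → (s1, yzyyxzz, CBZ)
  ε-move, top C: go to s1, push ε → (s1, yzyyxzz, BZ)
  read y, top B: go to s0, push ε → (s0, zyyxzz, Z)
  read z, top Z: go to s3, push BCZ → (s3, yyxzz, BCZ)
  read y, top B: go to s1, push CB → (s1, yxzz, CBCZ)
  ε-move, top C: go to s1, push ε → (s1, yxzz, BCZ)
  read y, top B: go to s0, push ε → (s0, xzz, CZ)
  read x, top C: go to s1, push C → (s1, zz, CZ)
  ε-move, top C: go to s1, push ε → (s1, zz, Z)
No transition for (s1, z, top Z); M blocks with input zz remaining.

stuck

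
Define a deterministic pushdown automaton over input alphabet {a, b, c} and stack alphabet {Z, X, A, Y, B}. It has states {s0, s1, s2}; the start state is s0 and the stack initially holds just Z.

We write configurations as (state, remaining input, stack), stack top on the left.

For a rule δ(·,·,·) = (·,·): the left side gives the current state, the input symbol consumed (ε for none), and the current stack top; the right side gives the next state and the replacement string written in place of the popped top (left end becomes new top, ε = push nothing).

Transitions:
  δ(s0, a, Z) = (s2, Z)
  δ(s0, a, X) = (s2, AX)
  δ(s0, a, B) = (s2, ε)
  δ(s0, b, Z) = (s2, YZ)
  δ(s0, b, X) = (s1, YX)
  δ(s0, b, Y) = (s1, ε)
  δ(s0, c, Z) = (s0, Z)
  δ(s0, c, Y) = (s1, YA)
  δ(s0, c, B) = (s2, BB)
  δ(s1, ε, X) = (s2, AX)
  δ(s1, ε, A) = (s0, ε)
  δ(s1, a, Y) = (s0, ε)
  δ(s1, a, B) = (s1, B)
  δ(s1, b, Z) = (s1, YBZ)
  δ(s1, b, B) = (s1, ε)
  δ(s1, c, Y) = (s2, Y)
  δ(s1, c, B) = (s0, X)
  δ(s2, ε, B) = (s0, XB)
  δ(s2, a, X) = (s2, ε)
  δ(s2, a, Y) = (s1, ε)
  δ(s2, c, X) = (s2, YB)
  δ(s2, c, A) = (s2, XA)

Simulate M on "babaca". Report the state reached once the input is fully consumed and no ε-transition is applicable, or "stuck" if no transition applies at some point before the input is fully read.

s2

(s0, babaca, Z)
  read b, top Z: go to s2, push YZ → (s2, abaca, YZ)
  read a, top Y: go to s1, push ε → (s1, baca, Z)
  read b, top Z: go to s1, push YBZ → (s1, aca, YBZ)
  read a, top Y: go to s0, push ε → (s0, ca, BZ)
  read c, top B: go to s2, push BB → (s2, a, BBZ)
  ε-move, top B: go to s0, push XB → (s0, a, XBBZ)
  read a, top X: go to s2, push AX → (s2, ε, AXBBZ)
All input consumed; M is in state s2.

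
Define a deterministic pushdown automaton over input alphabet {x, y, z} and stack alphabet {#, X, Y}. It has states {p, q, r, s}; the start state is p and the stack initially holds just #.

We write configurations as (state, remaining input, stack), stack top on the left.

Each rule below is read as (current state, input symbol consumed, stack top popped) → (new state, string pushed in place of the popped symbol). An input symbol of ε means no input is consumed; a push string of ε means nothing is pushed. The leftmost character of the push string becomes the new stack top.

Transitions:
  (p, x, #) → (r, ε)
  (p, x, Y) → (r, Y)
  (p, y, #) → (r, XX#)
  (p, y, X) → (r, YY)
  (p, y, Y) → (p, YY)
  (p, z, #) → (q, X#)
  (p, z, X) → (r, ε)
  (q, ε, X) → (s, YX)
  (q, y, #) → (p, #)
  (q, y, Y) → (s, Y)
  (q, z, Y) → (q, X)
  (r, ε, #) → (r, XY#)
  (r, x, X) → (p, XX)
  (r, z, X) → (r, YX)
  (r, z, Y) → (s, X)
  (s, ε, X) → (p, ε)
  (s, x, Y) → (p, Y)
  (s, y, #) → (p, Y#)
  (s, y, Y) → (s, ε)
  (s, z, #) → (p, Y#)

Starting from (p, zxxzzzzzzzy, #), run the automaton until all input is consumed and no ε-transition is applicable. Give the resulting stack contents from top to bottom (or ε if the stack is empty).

#

(p, zxxzzzzzzzy, #) ⊢ (q, xxzzzzzzzy, X#) ⊢ (s, xxzzzzzzzy, YX#) ⊢ (p, xzzzzzzzy, YX#) ⊢ (r, zzzzzzzy, YX#) ⊢ (s, zzzzzzy, XX#) ⊢ (p, zzzzzzy, X#) ⊢ (r, zzzzzy, #) ⊢ (r, zzzzzy, XY#) ⊢ (r, zzzzy, YXY#) ⊢ (s, zzzy, XXY#) ⊢ (p, zzzy, XY#) ⊢ (r, zzy, Y#) ⊢ (s, zy, X#) ⊢ (p, zy, #) ⊢ (q, y, X#) ⊢ (s, y, YX#) ⊢ (s, ε, X#) ⊢ (p, ε, #)
All input consumed in state p with stack #.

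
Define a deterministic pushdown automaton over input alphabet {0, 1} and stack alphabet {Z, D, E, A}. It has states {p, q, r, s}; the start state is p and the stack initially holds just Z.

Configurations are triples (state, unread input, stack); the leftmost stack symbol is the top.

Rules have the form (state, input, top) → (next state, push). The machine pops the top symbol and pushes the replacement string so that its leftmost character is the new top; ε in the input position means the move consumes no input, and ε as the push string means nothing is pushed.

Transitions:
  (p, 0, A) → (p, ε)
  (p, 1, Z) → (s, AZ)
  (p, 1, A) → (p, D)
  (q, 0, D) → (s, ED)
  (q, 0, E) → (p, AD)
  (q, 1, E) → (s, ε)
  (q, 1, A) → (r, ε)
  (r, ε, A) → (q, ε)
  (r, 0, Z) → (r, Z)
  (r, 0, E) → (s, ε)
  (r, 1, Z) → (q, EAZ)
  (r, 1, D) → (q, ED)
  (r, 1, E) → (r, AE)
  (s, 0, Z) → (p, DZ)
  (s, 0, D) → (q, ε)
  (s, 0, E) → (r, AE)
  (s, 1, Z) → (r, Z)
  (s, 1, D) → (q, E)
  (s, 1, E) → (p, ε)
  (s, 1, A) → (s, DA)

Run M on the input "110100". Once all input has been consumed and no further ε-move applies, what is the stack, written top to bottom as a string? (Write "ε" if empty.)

(p, 110100, Z)
  read 1, top Z: go to s, push AZ → (s, 10100, AZ)
  read 1, top A: go to s, push DA → (s, 0100, DAZ)
  read 0, top D: go to q, push ε → (q, 100, AZ)
  read 1, top A: go to r, push ε → (r, 00, Z)
  read 0, top Z: go to r, push Z → (r, 0, Z)
  read 0, top Z: go to r, push Z → (r, ε, Z)
All input consumed in state r with stack Z.

Z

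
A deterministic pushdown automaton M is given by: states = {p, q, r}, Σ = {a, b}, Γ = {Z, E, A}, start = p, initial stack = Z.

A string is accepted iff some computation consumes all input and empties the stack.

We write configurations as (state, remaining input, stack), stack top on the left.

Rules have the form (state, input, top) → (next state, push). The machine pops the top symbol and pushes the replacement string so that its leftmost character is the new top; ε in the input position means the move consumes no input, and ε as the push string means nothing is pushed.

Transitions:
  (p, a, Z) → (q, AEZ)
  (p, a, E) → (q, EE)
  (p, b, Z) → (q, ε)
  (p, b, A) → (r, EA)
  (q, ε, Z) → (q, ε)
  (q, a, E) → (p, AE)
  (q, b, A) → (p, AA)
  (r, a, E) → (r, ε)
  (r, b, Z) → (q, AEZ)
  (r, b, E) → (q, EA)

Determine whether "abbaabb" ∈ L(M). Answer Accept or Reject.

(p, abbaabb, Z)
  read a, top Z: go to q, push AEZ → (q, bbaabb, AEZ)
  read b, top A: go to p, push AA → (p, baabb, AAEZ)
  read b, top A: go to r, push EA → (r, aabb, EAAEZ)
  read a, top E: go to r, push ε → (r, abb, AAEZ)
No transition applies at (r, abb, AAEZ); input not fully consumed.

Reject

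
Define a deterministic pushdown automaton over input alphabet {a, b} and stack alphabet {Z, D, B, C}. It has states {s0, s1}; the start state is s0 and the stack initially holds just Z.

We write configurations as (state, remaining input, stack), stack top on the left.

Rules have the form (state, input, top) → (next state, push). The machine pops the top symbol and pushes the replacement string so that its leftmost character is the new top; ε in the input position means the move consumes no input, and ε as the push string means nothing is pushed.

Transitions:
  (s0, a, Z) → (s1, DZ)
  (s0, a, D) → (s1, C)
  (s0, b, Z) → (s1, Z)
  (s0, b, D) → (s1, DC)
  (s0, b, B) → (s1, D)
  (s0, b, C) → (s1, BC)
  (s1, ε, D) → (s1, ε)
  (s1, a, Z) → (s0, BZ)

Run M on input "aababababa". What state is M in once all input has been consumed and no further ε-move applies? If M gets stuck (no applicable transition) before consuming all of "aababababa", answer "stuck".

(s0, aababababa, Z) ⊢ (s1, ababababa, DZ) ⊢ (s1, ababababa, Z) ⊢ (s0, babababa, BZ) ⊢ (s1, abababa, DZ) ⊢ (s1, abababa, Z) ⊢ (s0, bababa, BZ) ⊢ (s1, ababa, DZ) ⊢ (s1, ababa, Z) ⊢ (s0, baba, BZ) ⊢ (s1, aba, DZ) ⊢ (s1, aba, Z) ⊢ (s0, ba, BZ) ⊢ (s1, a, DZ) ⊢ (s1, a, Z) ⊢ (s0, ε, BZ)
All input consumed; M is in state s0.

s0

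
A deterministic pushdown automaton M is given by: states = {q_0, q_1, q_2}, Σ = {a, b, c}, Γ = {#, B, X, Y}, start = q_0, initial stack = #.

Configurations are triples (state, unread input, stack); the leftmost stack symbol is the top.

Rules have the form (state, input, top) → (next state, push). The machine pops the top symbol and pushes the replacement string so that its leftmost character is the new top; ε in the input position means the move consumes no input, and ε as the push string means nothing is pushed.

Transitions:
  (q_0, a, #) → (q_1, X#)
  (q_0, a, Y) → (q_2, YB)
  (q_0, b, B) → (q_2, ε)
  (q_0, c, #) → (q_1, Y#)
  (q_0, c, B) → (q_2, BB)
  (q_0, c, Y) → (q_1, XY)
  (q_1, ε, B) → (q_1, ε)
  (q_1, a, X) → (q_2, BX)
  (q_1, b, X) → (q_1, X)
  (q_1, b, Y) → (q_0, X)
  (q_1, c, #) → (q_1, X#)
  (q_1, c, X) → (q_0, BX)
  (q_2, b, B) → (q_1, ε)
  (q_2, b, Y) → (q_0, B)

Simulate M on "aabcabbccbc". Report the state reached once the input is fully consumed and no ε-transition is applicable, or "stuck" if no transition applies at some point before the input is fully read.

stuck

(q_0, aabcabbccbc, #) ⊢ (q_1, abcabbccbc, X#) ⊢ (q_2, bcabbccbc, BX#) ⊢ (q_1, cabbccbc, X#) ⊢ (q_0, abbccbc, BX#)
No transition for (q_0, a, top B); M blocks with input abbccbc remaining.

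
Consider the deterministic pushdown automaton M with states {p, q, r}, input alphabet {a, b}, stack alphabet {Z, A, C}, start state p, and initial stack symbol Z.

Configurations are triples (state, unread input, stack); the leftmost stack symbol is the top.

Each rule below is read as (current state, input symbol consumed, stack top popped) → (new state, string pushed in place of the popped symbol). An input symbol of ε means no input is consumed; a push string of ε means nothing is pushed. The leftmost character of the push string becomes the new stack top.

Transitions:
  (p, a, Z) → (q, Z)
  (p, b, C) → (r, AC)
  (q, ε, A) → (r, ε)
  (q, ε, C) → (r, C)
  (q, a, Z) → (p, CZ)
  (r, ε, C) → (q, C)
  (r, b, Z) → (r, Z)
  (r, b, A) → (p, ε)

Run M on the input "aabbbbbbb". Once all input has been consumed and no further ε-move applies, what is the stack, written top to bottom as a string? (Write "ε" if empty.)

(p, aabbbbbbb, Z)
  read a, top Z: go to q, push Z → (q, abbbbbbb, Z)
  read a, top Z: go to p, push CZ → (p, bbbbbbb, CZ)
  read b, top C: go to r, push AC → (r, bbbbbb, ACZ)
  read b, top A: go to p, push ε → (p, bbbbb, CZ)
  read b, top C: go to r, push AC → (r, bbbb, ACZ)
  read b, top A: go to p, push ε → (p, bbb, CZ)
  read b, top C: go to r, push AC → (r, bb, ACZ)
  read b, top A: go to p, push ε → (p, b, CZ)
  read b, top C: go to r, push AC → (r, ε, ACZ)
All input consumed in state r with stack ACZ.

ACZ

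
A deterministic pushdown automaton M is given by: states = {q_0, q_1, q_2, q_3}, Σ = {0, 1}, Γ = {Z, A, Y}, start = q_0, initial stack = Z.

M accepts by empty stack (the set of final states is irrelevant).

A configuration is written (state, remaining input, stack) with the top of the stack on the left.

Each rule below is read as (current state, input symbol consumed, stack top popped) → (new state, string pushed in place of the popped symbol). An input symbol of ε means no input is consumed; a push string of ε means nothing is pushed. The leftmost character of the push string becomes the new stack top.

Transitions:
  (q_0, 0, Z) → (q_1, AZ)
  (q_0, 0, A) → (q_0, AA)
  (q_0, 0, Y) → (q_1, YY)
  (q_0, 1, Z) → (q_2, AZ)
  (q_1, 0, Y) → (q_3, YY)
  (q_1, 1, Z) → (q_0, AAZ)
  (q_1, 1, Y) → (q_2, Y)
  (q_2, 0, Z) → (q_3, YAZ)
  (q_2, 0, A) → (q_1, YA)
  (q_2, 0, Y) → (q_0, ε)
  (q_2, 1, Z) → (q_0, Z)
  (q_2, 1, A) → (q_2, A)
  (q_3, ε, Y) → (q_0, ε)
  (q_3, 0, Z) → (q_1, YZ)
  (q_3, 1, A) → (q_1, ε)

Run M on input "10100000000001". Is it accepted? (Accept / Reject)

Reject

(q_0, 10100000000001, Z)
  read 1, top Z: go to q_2, push AZ → (q_2, 0100000000001, AZ)
  read 0, top A: go to q_1, push YA → (q_1, 100000000001, YAZ)
  read 1, top Y: go to q_2, push Y → (q_2, 00000000001, YAZ)
  read 0, top Y: go to q_0, push ε → (q_0, 0000000001, AZ)
  read 0, top A: go to q_0, push AA → (q_0, 000000001, AAZ)
  read 0, top A: go to q_0, push AA → (q_0, 00000001, AAAZ)
  read 0, top A: go to q_0, push AA → (q_0, 0000001, AAAAZ)
  read 0, top A: go to q_0, push AA → (q_0, 000001, AAAAAZ)
  read 0, top A: go to q_0, push AA → (q_0, 00001, AAAAAAZ)
  read 0, top A: go to q_0, push AA → (q_0, 0001, AAAAAAAZ)
  read 0, top A: go to q_0, push AA → (q_0, 001, AAAAAAAAZ)
  read 0, top A: go to q_0, push AA → (q_0, 01, AAAAAAAAAZ)
  read 0, top A: go to q_0, push AA → (q_0, 1, AAAAAAAAAAZ)
No transition applies at (q_0, 1, AAAAAAAAAAZ); input not fully consumed.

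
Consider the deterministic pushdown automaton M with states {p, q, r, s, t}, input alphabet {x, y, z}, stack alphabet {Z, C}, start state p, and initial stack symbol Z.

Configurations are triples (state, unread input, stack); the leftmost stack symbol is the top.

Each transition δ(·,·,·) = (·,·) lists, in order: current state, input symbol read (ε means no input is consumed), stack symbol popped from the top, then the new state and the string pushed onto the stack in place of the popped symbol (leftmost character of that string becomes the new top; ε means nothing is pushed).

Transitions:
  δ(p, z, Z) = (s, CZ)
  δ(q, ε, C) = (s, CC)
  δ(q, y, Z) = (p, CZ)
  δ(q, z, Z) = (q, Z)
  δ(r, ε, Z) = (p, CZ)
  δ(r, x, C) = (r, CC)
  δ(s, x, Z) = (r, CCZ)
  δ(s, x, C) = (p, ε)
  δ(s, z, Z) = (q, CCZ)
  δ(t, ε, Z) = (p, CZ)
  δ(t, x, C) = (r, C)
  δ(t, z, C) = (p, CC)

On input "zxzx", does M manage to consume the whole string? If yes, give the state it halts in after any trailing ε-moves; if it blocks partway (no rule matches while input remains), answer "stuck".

p

(p, zxzx, Z)
  read z, top Z: go to s, push CZ → (s, xzx, CZ)
  read x, top C: go to p, push ε → (p, zx, Z)
  read z, top Z: go to s, push CZ → (s, x, CZ)
  read x, top C: go to p, push ε → (p, ε, Z)
All input consumed; M is in state p.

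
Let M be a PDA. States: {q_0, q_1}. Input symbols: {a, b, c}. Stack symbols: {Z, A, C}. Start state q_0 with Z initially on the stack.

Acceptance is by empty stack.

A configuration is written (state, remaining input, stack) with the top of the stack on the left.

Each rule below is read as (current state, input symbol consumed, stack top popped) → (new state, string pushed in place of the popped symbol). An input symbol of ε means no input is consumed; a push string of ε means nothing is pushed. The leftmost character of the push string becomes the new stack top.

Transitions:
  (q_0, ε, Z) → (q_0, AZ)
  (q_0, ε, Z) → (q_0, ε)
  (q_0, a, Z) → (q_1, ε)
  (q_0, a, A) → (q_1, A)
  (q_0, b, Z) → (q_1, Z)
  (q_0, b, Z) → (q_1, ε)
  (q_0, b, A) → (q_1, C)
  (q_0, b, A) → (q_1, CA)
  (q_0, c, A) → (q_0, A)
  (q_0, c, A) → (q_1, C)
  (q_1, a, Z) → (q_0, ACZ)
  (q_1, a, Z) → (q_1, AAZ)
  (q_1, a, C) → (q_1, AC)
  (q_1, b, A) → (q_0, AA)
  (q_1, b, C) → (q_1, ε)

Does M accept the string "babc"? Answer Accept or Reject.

No computation consumes all input and empties the stack.

Reject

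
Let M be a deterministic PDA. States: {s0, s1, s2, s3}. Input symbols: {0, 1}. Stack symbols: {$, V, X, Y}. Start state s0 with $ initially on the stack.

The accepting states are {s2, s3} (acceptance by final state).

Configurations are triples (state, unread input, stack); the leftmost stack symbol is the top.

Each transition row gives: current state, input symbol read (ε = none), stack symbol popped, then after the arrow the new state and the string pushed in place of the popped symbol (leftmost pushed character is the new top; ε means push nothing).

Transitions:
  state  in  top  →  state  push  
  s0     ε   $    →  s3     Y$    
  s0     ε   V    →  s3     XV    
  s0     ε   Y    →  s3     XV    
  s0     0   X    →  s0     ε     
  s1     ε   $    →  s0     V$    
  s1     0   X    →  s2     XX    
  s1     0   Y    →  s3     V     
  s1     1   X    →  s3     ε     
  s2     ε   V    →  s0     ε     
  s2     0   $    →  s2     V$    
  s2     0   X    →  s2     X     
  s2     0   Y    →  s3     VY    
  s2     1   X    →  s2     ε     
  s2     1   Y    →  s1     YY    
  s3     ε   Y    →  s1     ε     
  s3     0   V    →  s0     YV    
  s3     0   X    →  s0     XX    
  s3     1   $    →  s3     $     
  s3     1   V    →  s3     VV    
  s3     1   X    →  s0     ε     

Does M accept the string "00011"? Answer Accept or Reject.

Accept

(s0, 00011, $)
  ε-move, top $: go to s3, push Y$ → (s3, 00011, Y$)
  ε-move, top Y: go to s1, push ε → (s1, 00011, $)
  ε-move, top $: go to s0, push V$ → (s0, 00011, V$)
  ε-move, top V: go to s3, push XV → (s3, 00011, XV$)
  read 0, top X: go to s0, push XX → (s0, 0011, XXV$)
  read 0, top X: go to s0, push ε → (s0, 011, XV$)
  read 0, top X: go to s0, push ε → (s0, 11, V$)
  ε-move, top V: go to s3, push XV → (s3, 11, XV$)
  read 1, top X: go to s0, push ε → (s0, 1, V$)
  ε-move, top V: go to s3, push XV → (s3, 1, XV$)
  read 1, top X: go to s0, push ε → (s0, ε, V$)
  ε-move, top V: go to s3, push XV → (s3, ε, XV$)
All input consumed; state s3 ∈ F.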